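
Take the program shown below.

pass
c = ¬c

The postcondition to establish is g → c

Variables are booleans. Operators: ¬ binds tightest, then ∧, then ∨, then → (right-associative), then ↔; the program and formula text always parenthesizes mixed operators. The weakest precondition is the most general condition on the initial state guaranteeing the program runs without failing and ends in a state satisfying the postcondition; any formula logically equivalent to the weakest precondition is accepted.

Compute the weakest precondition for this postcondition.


Working backward. After the program, g → c must hold.
Before c := ¬c: g → (¬c)
Before skip: g → (¬c)
Answer: WP = g → (¬c)


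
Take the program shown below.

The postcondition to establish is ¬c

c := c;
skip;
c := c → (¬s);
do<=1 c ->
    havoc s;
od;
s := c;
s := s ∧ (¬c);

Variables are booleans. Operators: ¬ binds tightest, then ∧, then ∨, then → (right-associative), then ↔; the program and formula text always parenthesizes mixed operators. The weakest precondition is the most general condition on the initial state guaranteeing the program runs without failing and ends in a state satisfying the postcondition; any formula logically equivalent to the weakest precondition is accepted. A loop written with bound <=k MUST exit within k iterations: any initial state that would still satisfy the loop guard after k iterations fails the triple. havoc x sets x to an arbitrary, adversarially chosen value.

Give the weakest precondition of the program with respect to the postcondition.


Working backward. After the program, ¬c must hold.
Before s := s ∧ (¬c): ¬c
Before s := c: ¬c
Before the loop (bound <=1), unroll the exhaustion recursion (WP_0 = exit-now case; WP_j = one more guarded iteration, up to j = 1):
  WP_0: ¬c
  WP_1: c → (¬c)
So before the loop: c → (¬c)
Before c := c → (¬s): (c → (¬s)) → (¬(c → (¬s)))
Before skip: (c → (¬s)) → (¬(c → (¬s)))
Before c := c: (c → (¬s)) → (¬(c → (¬s)))
Answer: WP = (c → (¬s)) → (¬(c → (¬s)))


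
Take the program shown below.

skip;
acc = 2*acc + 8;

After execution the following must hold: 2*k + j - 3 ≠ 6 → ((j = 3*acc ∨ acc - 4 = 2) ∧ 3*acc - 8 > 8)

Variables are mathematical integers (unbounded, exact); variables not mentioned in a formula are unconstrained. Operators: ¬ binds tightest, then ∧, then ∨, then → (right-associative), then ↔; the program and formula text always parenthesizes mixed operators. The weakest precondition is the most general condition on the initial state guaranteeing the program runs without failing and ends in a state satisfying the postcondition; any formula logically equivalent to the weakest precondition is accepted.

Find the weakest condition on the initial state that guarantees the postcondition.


Working backward. After the program, the postcondition 2*k + j - 3 ≠ 6 → ((j = 3*acc ∨ acc - 4 = 2) ∧ 3*acc - 8 > 8) must hold; in canonical form it is j + 2*k ≠ 9 → ((j = 3*acc ∨ acc = 6) ∧ 3*acc > 16).
Before acc := 2*acc + 8: j + 2*k ≠ 9 → ((j = 6*acc + 24 ∨ 2*acc = -2) ∧ 6*acc > -8)
Before skip: j + 2*k ≠ 9 → ((j = 6*acc + 24 ∨ 2*acc = -2) ∧ 6*acc > -8)
Answer: WP = j + 2*k ≠ 9 → ((j = 6*acc + 24 ∨ 2*acc = -2) ∧ 6*acc > -8)


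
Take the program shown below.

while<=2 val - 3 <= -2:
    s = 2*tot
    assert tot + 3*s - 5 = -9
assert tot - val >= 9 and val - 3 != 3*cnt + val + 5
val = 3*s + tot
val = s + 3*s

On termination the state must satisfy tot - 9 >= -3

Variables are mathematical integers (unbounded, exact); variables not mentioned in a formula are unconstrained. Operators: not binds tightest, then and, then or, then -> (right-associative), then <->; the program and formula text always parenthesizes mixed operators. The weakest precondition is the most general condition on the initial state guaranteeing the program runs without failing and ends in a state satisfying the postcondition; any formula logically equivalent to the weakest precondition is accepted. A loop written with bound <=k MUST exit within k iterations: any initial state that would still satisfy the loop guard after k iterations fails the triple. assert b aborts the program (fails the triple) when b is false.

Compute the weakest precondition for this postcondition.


Working backward. After the program, the postcondition tot - 9 >= -3 must hold; in canonical form it is tot >= 6.
Before val := s + 3*s: tot >= 6
Before val := 3*s + tot: tot >= 6
Before assert tot - val >= 9 and val - 3 != 3*cnt + val + 5: tot >= val + 9 and 3*cnt != -8 and tot >= 6
Before the loop (bound <=2), unroll the exhaustion recursion (WP_0 = exit-now case; WP_j = one more guarded iteration, up to j = 2):
  WP_0: (not (val <= 1)) and tot >= val + 9 and 3*cnt != -8 and tot >= 6
  WP_1: (val <= 1 -> (7*tot = -4 and (not (val <= 1)) and tot >= val + 9 and 3*cnt != -8 and tot >= 6)) and ((not (val <= 1)) -> (tot >= val + 9 and 3*cnt != -8 and tot >= 6))
  WP_2: (val <= 1 -> (7*tot = -4 and (val <= 1 -> (7*tot = -4 and (not (val <= 1)) and tot >= val + 9 and 3*cnt != -8 and tot >= 6)) and ((not (val <= 1)) -> (tot >= val + 9 and 3*cnt != -8 and tot >= 6)))) and ((not (val <= 1)) -> (tot >= val + 9 and 3*cnt != -8 and tot >= 6))
So before the loop: (val <= 1 -> (7*tot = -4 and (val <= 1 -> (7*tot = -4 and (not (val <= 1)) and tot >= val + 9 and 3*cnt != -8 and tot >= 6)) and ((not (val <= 1)) -> (tot >= val + 9 and 3*cnt != -8 and tot >= 6)))) and ((not (val <= 1)) -> (tot >= val + 9 and 3*cnt != -8 and tot >= 6))
Answer: WP = (val <= 1 -> (7*tot = -4 and (val <= 1 -> (7*tot = -4 and (not (val <= 1)) and tot >= val + 9 and 3*cnt != -8 and tot >= 6)) and ((not (val <= 1)) -> (tot >= val + 9 and 3*cnt != -8 and tot >= 6)))) and ((not (val <= 1)) -> (tot >= val + 9 and 3*cnt != -8 and tot >= 6))


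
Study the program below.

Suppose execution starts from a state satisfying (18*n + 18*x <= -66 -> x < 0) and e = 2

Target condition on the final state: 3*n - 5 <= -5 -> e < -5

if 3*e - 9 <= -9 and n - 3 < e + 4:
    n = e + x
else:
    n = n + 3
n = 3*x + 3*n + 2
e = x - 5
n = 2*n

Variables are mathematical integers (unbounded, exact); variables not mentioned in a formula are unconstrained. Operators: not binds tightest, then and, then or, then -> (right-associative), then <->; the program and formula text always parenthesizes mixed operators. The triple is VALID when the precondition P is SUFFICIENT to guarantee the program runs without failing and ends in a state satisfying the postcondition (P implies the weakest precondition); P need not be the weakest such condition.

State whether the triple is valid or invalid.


Working backward. After the program, the postcondition 3*n - 5 <= -5 -> e < -5 must hold; in canonical form it is 3*n <= 0 -> e < -5.
Before n := 2*n: 6*n <= 0 -> e < -5
Before e := x - 5: 6*n <= 0 -> x < 0
Before n := 3*x + 3*n + 2: 18*n + 18*x <= -12 -> x < 0
Then branch requires 18*e + 36*x <= -12 -> x < 0; else branch requires 18*n + 18*x <= -66 -> x < 0.
Before the if: ((3*e <= 0 and n < e + 7) -> (18*e + 36*x <= -12 -> x < 0)) and ((not (3*e <= 0 and n < e + 7)) -> (18*n + 18*x <= -66 -> x < 0))
The weakest precondition is ((3*e <= 0 and n < e + 7) -> (18*e + 36*x <= -12 -> x < 0)) and ((not (3*e <= 0 and n < e + 7)) -> (18*n + 18*x <= -66 -> x < 0)).
Check whether (18*n + 18*x <= -66 -> x < 0) and e = 2 implies it.
Every state satisfying the precondition satisfies the weakest precondition: the implication holds.
Answer: valid


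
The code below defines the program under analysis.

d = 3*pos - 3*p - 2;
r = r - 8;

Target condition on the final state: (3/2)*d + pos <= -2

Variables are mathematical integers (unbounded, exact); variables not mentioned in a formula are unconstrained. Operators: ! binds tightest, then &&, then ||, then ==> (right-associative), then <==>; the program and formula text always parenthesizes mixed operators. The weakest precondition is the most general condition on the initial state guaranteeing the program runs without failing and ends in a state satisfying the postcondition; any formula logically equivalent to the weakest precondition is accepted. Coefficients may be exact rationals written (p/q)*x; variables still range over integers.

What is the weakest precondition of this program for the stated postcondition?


Working backward. After the program, (3/2)*d + pos <= -2 must hold.
Before r := r - 8: (3/2)*d + pos <= -2
Before d := 3*pos - 3*p - 2: (11/2)*pos <= (9/2)*p + 1
Answer: WP = (11/2)*pos <= (9/2)*p + 1


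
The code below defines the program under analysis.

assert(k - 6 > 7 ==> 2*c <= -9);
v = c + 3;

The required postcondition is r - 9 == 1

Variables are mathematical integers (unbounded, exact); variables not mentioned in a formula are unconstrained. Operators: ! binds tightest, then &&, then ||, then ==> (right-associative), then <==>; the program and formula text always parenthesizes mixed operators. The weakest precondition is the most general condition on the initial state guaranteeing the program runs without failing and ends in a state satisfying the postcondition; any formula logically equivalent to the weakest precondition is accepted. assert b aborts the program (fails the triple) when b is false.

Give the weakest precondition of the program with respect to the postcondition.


Working backward. After the program, the postcondition r - 9 == 1 must hold; in canonical form it is r == 10.
Before v := c + 3: r == 10
Before assert k - 6 > 7 ==> 2*c <= -9: (k > 13 ==> 2*c <= -9) && r == 10
Answer: WP = (k > 13 ==> 2*c <= -9) && r == 10


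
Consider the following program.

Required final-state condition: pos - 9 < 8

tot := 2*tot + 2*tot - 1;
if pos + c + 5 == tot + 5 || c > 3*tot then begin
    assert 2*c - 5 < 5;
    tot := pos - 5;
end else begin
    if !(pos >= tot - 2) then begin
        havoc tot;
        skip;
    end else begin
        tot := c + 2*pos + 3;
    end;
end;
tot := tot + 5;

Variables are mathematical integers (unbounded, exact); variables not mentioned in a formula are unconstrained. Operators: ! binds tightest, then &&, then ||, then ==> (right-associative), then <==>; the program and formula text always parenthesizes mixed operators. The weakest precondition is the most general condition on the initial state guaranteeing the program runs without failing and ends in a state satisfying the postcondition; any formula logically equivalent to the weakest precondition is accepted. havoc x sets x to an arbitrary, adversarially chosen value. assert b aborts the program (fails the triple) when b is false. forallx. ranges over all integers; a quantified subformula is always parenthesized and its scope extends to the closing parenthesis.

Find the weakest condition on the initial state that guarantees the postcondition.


Working backward. After the program, the postcondition pos - 9 < 8 must hold; in canonical form it is pos < 17.
Before tot := tot + 5: pos < 17
Then branch requires 2*c < 10 && pos < 17; else branch requires ((!(pos >= tot - 2)) ==> pos < 17) && (pos >= tot - 2 ==> pos < 17).
Before the if: ((c + pos == tot || c > 3*tot) ==> (2*c < 10 && pos < 17)) && ((!(c + pos == tot || c > 3*tot)) ==> (((!(pos >= tot - 2)) ==> pos < 17) && (pos >= tot - 2 ==> pos < 17)))
Before tot := 2*tot + 2*tot - 1: ((c + pos == 4*tot - 1 || c > 12*tot - 3) ==> (2*c < 10 && pos < 17)) && ((!(c + pos == 4*tot - 1 || c > 12*tot - 3)) ==> (((!(pos >= 4*tot - 3)) ==> pos < 17) && (pos >= 4*tot - 3 ==> pos < 17)))
Answer: WP = ((c + pos == 4*tot - 1 || c > 12*tot - 3) ==> (2*c < 10 && pos < 17)) && ((!(c + pos == 4*tot - 1 || c > 12*tot - 3)) ==> (((!(pos >= 4*tot - 3)) ==> pos < 17) && (pos >= 4*tot - 3 ==> pos < 17)))


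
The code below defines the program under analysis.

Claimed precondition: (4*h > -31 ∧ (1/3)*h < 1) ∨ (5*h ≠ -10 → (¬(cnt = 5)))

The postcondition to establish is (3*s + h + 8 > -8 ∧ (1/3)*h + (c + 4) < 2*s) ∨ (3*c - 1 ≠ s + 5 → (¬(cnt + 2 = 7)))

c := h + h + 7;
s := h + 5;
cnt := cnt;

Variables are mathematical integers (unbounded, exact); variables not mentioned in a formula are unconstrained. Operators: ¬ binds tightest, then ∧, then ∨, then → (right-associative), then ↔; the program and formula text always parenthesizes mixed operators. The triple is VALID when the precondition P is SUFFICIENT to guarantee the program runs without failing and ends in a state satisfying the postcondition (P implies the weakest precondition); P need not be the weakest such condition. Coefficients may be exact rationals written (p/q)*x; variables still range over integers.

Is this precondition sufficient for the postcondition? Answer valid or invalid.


Working backward. After the program, the postcondition (3*s + h + 8 > -8 ∧ (1/3)*h + (c + 4) < 2*s) ∨ (3*c - 1 ≠ s + 5 → (¬(cnt + 2 = 7))) must hold; in canonical form it is (h + 3*s > -16 ∧ c + (1/3)*h < 2*s - 4) ∨ (3*c ≠ s + 6 → (¬(cnt = 5))).
Before cnt := cnt: (h + 3*s > -16 ∧ c + (1/3)*h < 2*s - 4) ∨ (3*c ≠ s + 6 → (¬(cnt = 5)))
Before s := h + 5: (4*h > -31 ∧ c < (5/3)*h + 6) ∨ (3*c ≠ h + 11 → (¬(cnt = 5)))
Before c := h + h + 7: (4*h > -31 ∧ (1/3)*h < -1) ∨ (5*h ≠ -10 → (¬(cnt = 5)))
The weakest precondition is (4*h > -31 ∧ (1/3)*h < -1) ∨ (5*h ≠ -10 → (¬(cnt = 5))).
Check whether (4*h > -31 ∧ (1/3)*h < 1) ∨ (5*h ≠ -10 → (¬(cnt = 5))) implies it.
Countermodel: at the initial state cnt = 5, h = -3, the precondition holds but the weakest precondition fails.
Answer: invalid


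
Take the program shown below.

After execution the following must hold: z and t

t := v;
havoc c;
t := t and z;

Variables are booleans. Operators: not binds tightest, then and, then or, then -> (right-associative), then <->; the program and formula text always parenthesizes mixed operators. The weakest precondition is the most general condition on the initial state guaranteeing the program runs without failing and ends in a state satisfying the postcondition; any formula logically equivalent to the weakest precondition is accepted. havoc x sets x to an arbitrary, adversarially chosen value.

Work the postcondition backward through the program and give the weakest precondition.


Working backward. After the program, z and t must hold.
Before t := t and z: z and t
Before havoc c: z and t
Before t := v: z and v
Answer: WP = z and v


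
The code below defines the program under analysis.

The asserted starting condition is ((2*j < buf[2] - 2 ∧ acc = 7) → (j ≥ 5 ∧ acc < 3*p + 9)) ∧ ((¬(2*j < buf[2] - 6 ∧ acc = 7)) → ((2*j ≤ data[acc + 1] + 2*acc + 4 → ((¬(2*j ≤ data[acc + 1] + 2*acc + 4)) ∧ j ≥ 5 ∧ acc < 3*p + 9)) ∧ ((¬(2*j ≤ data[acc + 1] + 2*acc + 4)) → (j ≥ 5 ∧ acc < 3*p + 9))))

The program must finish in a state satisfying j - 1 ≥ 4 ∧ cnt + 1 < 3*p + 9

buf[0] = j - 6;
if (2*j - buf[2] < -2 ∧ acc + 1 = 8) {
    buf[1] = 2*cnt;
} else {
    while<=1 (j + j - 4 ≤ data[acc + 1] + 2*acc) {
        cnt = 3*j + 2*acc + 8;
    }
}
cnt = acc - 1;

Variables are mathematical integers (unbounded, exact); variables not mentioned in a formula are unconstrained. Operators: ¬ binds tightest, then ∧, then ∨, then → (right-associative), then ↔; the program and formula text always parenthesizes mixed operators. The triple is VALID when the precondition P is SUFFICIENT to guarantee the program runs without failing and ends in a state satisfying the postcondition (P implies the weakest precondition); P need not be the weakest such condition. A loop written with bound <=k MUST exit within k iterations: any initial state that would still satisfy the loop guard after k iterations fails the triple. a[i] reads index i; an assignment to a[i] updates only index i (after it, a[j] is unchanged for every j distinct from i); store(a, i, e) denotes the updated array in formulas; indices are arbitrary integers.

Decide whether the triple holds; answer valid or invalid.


Working backward. After the program, the postcondition j - 1 ≥ 4 ∧ cnt + 1 < 3*p + 9 must hold; in canonical form it is j ≥ 5 ∧ cnt < 3*p + 8.
Before cnt := acc - 1: j ≥ 5 ∧ acc < 3*p + 9
Then branch requires j ≥ 5 ∧ acc < 3*p + 9; else branch requires (2*j ≤ data[acc + 1] + 2*acc + 4 → ((¬(2*j ≤ data[acc + 1] + 2*acc + 4)) ∧ j ≥ 5 ∧ acc < 3*p + 9)) ∧ ((¬(2*j ≤ data[acc + 1] + 2*acc + 4)) → (j ≥ 5 ∧ acc < 3*p + 9)).
Before the if: ((2*j < buf[2] - 2 ∧ acc = 7) → (j ≥ 5 ∧ acc < 3*p + 9)) ∧ ((¬(2*j < buf[2] - 2 ∧ acc = 7)) → ((2*j ≤ data[acc + 1] + 2*acc + 4 → ((¬(2*j ≤ data[acc + 1] + 2*acc + 4)) ∧ j ≥ 5 ∧ acc < 3*p + 9)) ∧ ((¬(2*j ≤ data[acc + 1] + 2*acc + 4)) → (j ≥ 5 ∧ acc < 3*p + 9))))
Before buf[0] := j - 6: ((2*j < buf[2] - 2 ∧ acc = 7) → (j ≥ 5 ∧ acc < 3*p + 9)) ∧ ((¬(2*j < buf[2] - 2 ∧ acc = 7)) → ((2*j ≤ data[acc + 1] + 2*acc + 4 → ((¬(2*j ≤ data[acc + 1] + 2*acc + 4)) ∧ j ≥ 5 ∧ acc < 3*p + 9)) ∧ ((¬(2*j ≤ data[acc + 1] + 2*acc + 4)) → (j ≥ 5 ∧ acc < 3*p + 9))))
The weakest precondition is ((2*j < buf[2] - 2 ∧ acc = 7) → (j ≥ 5 ∧ acc < 3*p + 9)) ∧ ((¬(2*j < buf[2] - 2 ∧ acc = 7)) → ((2*j ≤ data[acc + 1] + 2*acc + 4 → ((¬(2*j ≤ data[acc + 1] + 2*acc + 4)) ∧ j ≥ 5 ∧ acc < 3*p + 9)) ∧ ((¬(2*j ≤ data[acc + 1] + 2*acc + 4)) → (j ≥ 5 ∧ acc < 3*p + 9)))).
Check whether ((2*j < buf[2] - 2 ∧ acc = 7) → (j ≥ 5 ∧ acc < 3*p + 9)) ∧ ((¬(2*j < buf[2] - 6 ∧ acc = 7)) → ((2*j ≤ data[acc + 1] + 2*acc + 4 → ((¬(2*j ≤ data[acc + 1] + 2*acc + 4)) ∧ j ≥ 5 ∧ acc < 3*p + 9)) ∧ ((¬(2*j ≤ data[acc + 1] + 2*acc + 4)) → (j ≥ 5 ∧ acc < 3*p + 9)))) implies it.
Every state satisfying the precondition satisfies the weakest precondition: the implication holds.
Answer: valid


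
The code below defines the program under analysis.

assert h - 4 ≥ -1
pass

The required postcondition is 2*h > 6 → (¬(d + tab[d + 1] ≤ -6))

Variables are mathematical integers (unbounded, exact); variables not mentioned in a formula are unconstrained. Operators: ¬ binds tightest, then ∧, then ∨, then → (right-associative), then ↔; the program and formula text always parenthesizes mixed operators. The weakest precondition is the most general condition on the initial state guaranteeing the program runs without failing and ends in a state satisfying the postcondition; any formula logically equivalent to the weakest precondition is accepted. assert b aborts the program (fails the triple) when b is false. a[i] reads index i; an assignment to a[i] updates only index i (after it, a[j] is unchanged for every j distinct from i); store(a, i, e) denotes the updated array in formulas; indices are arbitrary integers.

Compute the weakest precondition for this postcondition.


Working backward. After the program, the postcondition 2*h > 6 → (¬(d + tab[d + 1] ≤ -6)) must hold; in canonical form it is 2*h > 6 → (¬(tab[d + 1] + d ≤ -6)).
Before skip: 2*h > 6 → (¬(tab[d + 1] + d ≤ -6))
Before assert h - 4 ≥ -1: h ≥ 3 ∧ (2*h > 6 → (¬(tab[d + 1] + d ≤ -6)))
Answer: WP = h ≥ 3 ∧ (2*h > 6 → (¬(tab[d + 1] + d ≤ -6)))


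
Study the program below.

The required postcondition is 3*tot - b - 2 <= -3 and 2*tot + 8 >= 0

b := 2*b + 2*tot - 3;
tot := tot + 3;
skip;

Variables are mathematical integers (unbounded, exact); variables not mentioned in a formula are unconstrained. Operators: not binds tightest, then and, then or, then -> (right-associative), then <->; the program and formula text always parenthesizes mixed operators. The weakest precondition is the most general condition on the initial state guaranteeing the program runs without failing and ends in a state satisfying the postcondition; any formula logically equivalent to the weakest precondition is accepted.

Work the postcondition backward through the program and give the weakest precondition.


Working backward. After the program, the postcondition 3*tot - b - 2 <= -3 and 2*tot + 8 >= 0 must hold; in canonical form it is 3*tot <= b - 1 and 2*tot >= -8.
Before skip: 3*tot <= b - 1 and 2*tot >= -8
Before tot := tot + 3: 3*tot <= b - 10 and 2*tot >= -14
Before b := 2*b + 2*tot - 3: tot <= 2*b - 13 and 2*tot >= -14
Answer: WP = tot <= 2*b - 13 and 2*tot >= -14


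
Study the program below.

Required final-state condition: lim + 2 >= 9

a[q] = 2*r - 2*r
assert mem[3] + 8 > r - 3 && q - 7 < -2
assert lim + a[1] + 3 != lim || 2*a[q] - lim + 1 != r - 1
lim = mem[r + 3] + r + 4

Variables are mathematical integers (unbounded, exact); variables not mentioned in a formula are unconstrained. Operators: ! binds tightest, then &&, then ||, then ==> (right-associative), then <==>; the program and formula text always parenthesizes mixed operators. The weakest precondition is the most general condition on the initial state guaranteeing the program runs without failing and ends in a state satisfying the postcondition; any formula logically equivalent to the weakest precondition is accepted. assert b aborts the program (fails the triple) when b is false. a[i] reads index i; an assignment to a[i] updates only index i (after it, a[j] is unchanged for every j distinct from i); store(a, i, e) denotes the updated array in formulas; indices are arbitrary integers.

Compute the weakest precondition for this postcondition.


Working backward. After the program, the postcondition lim + 2 >= 9 must hold; in canonical form it is lim >= 7.
Before lim := mem[r + 3] + r + 4: mem[r + 3] + r >= 3
Before assert lim + a[1] + 3 != lim || 2*a[q] - lim + 1 != r - 1: (a[1] != -3 || 2*a[q] != lim + r - 2) && mem[r + 3] + r >= 3
Before assert mem[3] + 8 > r - 3 && q - 7 < -2: mem[3] > r - 11 && q < 5 && (a[1] != -3 || 2*a[q] != lim + r - 2) && mem[r + 3] + r >= 3
Before a[q] := 2*r - 2*r: mem[3] > r - 11 && q < 5 && (store(a, q, 0)[1] != -3 || 2*store(a, q, 0)[q] != lim + r - 2) && mem[r + 3] + r >= 3
Answer: WP = mem[3] > r - 11 && q < 5 && (store(a, q, 0)[1] != -3 || 2*store(a, q, 0)[q] != lim + r - 2) && mem[r + 3] + r >= 3


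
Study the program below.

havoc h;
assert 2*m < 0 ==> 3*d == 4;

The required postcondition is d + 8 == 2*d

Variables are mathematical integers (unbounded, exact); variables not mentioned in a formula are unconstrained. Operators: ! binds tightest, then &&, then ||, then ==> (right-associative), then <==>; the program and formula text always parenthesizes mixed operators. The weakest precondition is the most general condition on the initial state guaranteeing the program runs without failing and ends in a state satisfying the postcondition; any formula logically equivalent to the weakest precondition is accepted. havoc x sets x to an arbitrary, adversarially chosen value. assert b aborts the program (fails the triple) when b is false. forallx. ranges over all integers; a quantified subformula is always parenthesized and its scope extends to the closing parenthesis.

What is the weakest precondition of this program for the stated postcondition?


Working backward. After the program, the postcondition d + 8 == 2*d must hold; in canonical form it is d == 8.
Before assert 2*m < 0 ==> 3*d == 4: (2*m < 0 ==> 3*d == 4) && d == 8
Before havoc h: (2*m < 0 ==> 3*d == 4) && d == 8
Answer: WP = (2*m < 0 ==> 3*d == 4) && d == 8


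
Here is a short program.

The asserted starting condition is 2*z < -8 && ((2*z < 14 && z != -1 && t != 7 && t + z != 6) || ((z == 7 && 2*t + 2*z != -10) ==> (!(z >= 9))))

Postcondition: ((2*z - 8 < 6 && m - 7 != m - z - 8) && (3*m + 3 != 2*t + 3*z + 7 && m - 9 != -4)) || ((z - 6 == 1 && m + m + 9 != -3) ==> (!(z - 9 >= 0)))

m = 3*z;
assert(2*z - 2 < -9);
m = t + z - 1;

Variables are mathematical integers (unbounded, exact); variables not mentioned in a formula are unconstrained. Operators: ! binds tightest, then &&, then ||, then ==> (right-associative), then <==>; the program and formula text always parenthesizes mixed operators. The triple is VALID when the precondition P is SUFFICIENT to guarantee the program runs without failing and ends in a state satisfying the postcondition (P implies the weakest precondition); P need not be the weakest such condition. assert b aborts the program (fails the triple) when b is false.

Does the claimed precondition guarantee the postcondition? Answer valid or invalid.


Working backward. After the program, the postcondition ((2*z - 8 < 6 && m - 7 != m - z - 8) && (3*m + 3 != 2*t + 3*z + 7 && m - 9 != -4)) || ((z - 6 == 1 && m + m + 9 != -3) ==> (!(z - 9 >= 0))) must hold; in canonical form it is (2*z < 14 && z != -1 && 3*m != 2*t + 3*z + 4 && m != 5) || ((z == 7 && 2*m != -12) ==> (!(z >= 9))).
Before m := t + z - 1: (2*z < 14 && z != -1 && t != 7 && t + z != 6) || ((z == 7 && 2*t + 2*z != -10) ==> (!(z >= 9)))
Before assert 2*z - 2 < -9: 2*z < -7 && ((2*z < 14 && z != -1 && t != 7 && t + z != 6) || ((z == 7 && 2*t + 2*z != -10) ==> (!(z >= 9))))
Before m := 3*z: 2*z < -7 && ((2*z < 14 && z != -1 && t != 7 && t + z != 6) || ((z == 7 && 2*t + 2*z != -10) ==> (!(z >= 9))))
The weakest precondition is 2*z < -7 && ((2*z < 14 && z != -1 && t != 7 && t + z != 6) || ((z == 7 && 2*t + 2*z != -10) ==> (!(z >= 9)))).
Check whether 2*z < -8 && ((2*z < 14 && z != -1 && t != 7 && t + z != 6) || ((z == 7 && 2*t + 2*z != -10) ==> (!(z >= 9)))) implies it.
Every state satisfying the precondition satisfies the weakest precondition: the implication holds.
Answer: valid


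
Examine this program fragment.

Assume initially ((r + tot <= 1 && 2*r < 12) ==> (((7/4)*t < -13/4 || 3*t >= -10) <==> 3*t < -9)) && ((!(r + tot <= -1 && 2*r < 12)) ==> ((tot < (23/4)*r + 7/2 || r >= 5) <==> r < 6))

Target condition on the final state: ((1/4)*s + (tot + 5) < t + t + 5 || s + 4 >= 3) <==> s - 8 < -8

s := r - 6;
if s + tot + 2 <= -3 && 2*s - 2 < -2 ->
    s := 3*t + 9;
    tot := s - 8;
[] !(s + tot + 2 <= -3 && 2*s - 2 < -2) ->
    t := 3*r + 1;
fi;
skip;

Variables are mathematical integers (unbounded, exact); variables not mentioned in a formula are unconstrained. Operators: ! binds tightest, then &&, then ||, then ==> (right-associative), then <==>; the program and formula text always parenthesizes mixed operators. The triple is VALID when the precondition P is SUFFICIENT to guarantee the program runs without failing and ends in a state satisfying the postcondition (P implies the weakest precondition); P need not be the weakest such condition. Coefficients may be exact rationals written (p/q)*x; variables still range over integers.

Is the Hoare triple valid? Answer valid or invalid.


Working backward. After the program, the postcondition ((1/4)*s + (tot + 5) < t + t + 5 || s + 4 >= 3) <==> s - 8 < -8 must hold; in canonical form it is ((1/4)*s + tot < 2*t || s >= -1) <==> s < 0.
Before skip: ((1/4)*s + tot < 2*t || s >= -1) <==> s < 0
Then branch requires ((7/4)*t < -13/4 || 3*t >= -10) <==> 3*t < -9; else branch requires ((1/4)*s + tot < 6*r + 2 || s >= -1) <==> s < 0.
Before the if: ((s + tot <= -5 && 2*s < 0) ==> (((7/4)*t < -13/4 || 3*t >= -10) <==> 3*t < -9)) && ((!(s + tot <= -5 && 2*s < 0)) ==> (((1/4)*s + tot < 6*r + 2 || s >= -1) <==> s < 0))
Before s := r - 6: ((r + tot <= 1 && 2*r < 12) ==> (((7/4)*t < -13/4 || 3*t >= -10) <==> 3*t < -9)) && ((!(r + tot <= 1 && 2*r < 12)) ==> ((tot < (23/4)*r + 7/2 || r >= 5) <==> r < 6))
The weakest precondition is ((r + tot <= 1 && 2*r < 12) ==> (((7/4)*t < -13/4 || 3*t >= -10) <==> 3*t < -9)) && ((!(r + tot <= 1 && 2*r < 12)) ==> ((tot < (23/4)*r + 7/2 || r >= 5) <==> r < 6)).
Check whether ((r + tot <= 1 && 2*r < 12) ==> (((7/4)*t < -13/4 || 3*t >= -10) <==> 3*t < -9)) && ((!(r + tot <= -1 && 2*r < 12)) ==> ((tot < (23/4)*r + 7/2 || r >= 5) <==> r < 6)) implies it.
Every state satisfying the precondition satisfies the weakest precondition: the implication holds.
Answer: valid


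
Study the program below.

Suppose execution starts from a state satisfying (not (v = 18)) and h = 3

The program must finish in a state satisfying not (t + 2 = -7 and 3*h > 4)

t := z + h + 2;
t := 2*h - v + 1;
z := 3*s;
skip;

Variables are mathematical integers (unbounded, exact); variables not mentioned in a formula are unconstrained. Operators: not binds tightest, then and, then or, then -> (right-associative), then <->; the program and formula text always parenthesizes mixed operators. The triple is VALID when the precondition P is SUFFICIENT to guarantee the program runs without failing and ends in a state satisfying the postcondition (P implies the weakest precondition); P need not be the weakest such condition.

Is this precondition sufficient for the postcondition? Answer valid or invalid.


Working backward. After the program, the postcondition not (t + 2 = -7 and 3*h > 4) must hold; in canonical form it is not (t = -9 and 3*h > 4).
Before skip: not (t = -9 and 3*h > 4)
Before z := 3*s: not (t = -9 and 3*h > 4)
Before t := 2*h - v + 1: not (2*h = v - 10 and 3*h > 4)
Before t := z + h + 2: not (2*h = v - 10 and 3*h > 4)
The weakest precondition is not (2*h = v - 10 and 3*h > 4).
Check whether (not (v = 18)) and h = 3 implies it.
Countermodel: at the initial state h = 3, v = 16, the precondition holds but the weakest precondition fails.
Answer: invalid


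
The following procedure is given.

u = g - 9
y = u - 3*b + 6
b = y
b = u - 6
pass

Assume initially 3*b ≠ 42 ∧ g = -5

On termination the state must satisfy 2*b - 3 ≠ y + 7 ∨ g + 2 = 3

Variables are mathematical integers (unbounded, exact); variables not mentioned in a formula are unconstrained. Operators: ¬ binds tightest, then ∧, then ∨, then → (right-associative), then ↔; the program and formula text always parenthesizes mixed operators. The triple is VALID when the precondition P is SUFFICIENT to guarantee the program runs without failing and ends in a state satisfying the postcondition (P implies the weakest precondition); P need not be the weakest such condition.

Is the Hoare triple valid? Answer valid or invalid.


Working backward. After the program, the postcondition 2*b - 3 ≠ y + 7 ∨ g + 2 = 3 must hold; in canonical form it is 2*b ≠ y + 10 ∨ g = 1.
Before skip: 2*b ≠ y + 10 ∨ g = 1
Before b := u - 6: 2*u ≠ y + 22 ∨ g = 1
Before b := y: 2*u ≠ y + 22 ∨ g = 1
Before y := u - 3*b + 6: 3*b + u ≠ 28 ∨ g = 1
Before u := g - 9: 3*b + g ≠ 37 ∨ g = 1
The weakest precondition is 3*b + g ≠ 37 ∨ g = 1.
Check whether 3*b ≠ 42 ∧ g = -5 implies it.
Every state satisfying the precondition satisfies the weakest precondition: the implication holds.
Answer: valid


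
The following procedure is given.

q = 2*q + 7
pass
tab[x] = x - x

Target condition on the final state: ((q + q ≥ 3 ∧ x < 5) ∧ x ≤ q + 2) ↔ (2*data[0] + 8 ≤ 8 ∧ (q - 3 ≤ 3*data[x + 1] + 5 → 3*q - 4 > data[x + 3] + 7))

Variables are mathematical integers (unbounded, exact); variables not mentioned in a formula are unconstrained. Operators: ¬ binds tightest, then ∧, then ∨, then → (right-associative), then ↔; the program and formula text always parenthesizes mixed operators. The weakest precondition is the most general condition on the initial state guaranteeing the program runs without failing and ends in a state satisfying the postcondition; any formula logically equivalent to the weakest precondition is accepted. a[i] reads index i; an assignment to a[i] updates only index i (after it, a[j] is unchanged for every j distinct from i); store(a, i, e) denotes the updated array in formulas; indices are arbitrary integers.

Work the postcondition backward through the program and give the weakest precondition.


Working backward. After the program, the postcondition ((q + q ≥ 3 ∧ x < 5) ∧ x ≤ q + 2) ↔ (2*data[0] + 8 ≤ 8 ∧ (q - 3 ≤ 3*data[x + 1] + 5 → 3*q - 4 > data[x + 3] + 7)) must hold; in canonical form it is (2*q ≥ 3 ∧ x < 5 ∧ x ≤ q + 2) ↔ (2*data[0] ≤ 0 ∧ (q ≤ 3*data[x + 1] + 8 → 3*q > data[x + 3] + 11)).
Before tab[x] := x - x: (2*q ≥ 3 ∧ x < 5 ∧ x ≤ q + 2) ↔ (2*data[0] ≤ 0 ∧ (q ≤ 3*data[x + 1] + 8 → 3*q > data[x + 3] + 11))
Before skip: (2*q ≥ 3 ∧ x < 5 ∧ x ≤ q + 2) ↔ (2*data[0] ≤ 0 ∧ (q ≤ 3*data[x + 1] + 8 → 3*q > data[x + 3] + 11))
Before q := 2*q + 7: (4*q ≥ -11 ∧ x < 5 ∧ x ≤ 2*q + 9) ↔ (2*data[0] ≤ 0 ∧ (2*q ≤ 3*data[x + 1] + 1 → 6*q > data[x + 3] - 10))
Answer: WP = (4*q ≥ -11 ∧ x < 5 ∧ x ≤ 2*q + 9) ↔ (2*data[0] ≤ 0 ∧ (2*q ≤ 3*data[x + 1] + 1 → 6*q > data[x + 3] - 10))


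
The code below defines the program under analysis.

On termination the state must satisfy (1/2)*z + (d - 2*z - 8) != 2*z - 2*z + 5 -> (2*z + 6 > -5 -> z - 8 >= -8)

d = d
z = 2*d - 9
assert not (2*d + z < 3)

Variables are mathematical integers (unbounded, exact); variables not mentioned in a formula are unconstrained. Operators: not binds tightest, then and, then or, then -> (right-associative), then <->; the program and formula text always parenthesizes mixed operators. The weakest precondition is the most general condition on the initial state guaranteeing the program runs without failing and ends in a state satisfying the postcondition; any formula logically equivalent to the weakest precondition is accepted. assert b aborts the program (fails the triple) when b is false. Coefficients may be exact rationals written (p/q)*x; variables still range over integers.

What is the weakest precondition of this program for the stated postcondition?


Working backward. After the program, the postcondition (1/2)*z + (d - 2*z - 8) != 2*z - 2*z + 5 -> (2*z + 6 > -5 -> z - 8 >= -8) must hold; in canonical form it is d != (3/2)*z + 13 -> (2*z > -11 -> z >= 0).
Before assert not (2*d + z < 3): (not (2*d + z < 3)) and (d != (3/2)*z + 13 -> (2*z > -11 -> z >= 0))
Before z := 2*d - 9: (not (4*d < 12)) and (2*d != 1/2 -> (4*d > 7 -> 2*d >= 9))
Before d := d: (not (4*d < 12)) and (2*d != 1/2 -> (4*d > 7 -> 2*d >= 9))
Answer: WP = (not (4*d < 12)) and (2*d != 1/2 -> (4*d > 7 -> 2*d >= 9))


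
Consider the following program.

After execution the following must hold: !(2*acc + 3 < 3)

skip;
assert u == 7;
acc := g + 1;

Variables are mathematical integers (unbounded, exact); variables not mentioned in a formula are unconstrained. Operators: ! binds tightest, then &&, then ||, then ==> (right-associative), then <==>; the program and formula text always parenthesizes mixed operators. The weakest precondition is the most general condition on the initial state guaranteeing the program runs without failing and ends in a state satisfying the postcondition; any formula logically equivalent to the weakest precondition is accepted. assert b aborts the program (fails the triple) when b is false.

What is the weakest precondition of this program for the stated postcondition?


Working backward. After the program, the postcondition !(2*acc + 3 < 3) must hold; in canonical form it is !(2*acc < 0).
Before acc := g + 1: !(2*g < -2)
Before assert u == 7: u == 7 && (!(2*g < -2))
Before skip: u == 7 && (!(2*g < -2))
Answer: WP = u == 7 && (!(2*g < -2))


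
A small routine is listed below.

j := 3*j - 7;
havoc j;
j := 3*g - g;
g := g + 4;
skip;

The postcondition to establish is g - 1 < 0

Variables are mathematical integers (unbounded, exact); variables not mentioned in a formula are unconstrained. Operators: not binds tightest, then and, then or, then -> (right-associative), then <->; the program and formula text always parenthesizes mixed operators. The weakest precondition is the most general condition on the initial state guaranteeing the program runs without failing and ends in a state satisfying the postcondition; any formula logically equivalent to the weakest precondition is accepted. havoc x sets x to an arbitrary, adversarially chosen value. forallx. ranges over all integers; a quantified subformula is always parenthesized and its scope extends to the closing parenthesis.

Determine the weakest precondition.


Working backward. After the program, the postcondition g - 1 < 0 must hold; in canonical form it is g < 1.
Before skip: g < 1
Before g := g + 4: g < -3
Before j := 3*g - g: g < -3
Before havoc j: g < -3
Before j := 3*j - 7: g < -3
Answer: WP = g < -3


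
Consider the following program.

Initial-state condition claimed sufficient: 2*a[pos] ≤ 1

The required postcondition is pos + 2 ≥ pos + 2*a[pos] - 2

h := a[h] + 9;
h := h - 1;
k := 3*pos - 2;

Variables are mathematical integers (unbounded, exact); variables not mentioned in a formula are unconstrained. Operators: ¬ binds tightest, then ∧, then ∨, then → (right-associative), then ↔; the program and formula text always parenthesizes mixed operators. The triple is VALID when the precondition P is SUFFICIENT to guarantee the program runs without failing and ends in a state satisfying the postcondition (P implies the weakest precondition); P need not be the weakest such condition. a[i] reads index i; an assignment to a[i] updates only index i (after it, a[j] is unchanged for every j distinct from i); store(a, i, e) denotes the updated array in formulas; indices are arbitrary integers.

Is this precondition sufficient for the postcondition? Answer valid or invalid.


Working backward. After the program, the postcondition pos + 2 ≥ pos + 2*a[pos] - 2 must hold; in canonical form it is 2*a[pos] ≤ 4.
Before k := 3*pos - 2: 2*a[pos] ≤ 4
Before h := h - 1: 2*a[pos] ≤ 4
Before h := a[h] + 9: 2*a[pos] ≤ 4
The weakest precondition is 2*a[pos] ≤ 4.
Check whether 2*a[pos] ≤ 1 implies it.
Every state satisfying the precondition satisfies the weakest precondition: the implication holds.
Answer: valid


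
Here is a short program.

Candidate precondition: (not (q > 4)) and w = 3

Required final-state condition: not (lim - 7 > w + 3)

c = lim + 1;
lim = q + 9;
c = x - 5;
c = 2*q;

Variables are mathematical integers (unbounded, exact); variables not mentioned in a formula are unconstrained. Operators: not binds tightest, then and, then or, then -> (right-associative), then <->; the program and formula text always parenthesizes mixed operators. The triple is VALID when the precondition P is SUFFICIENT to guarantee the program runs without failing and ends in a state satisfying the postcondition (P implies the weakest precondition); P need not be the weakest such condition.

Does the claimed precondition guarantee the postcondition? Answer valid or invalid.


Working backward. After the program, the postcondition not (lim - 7 > w + 3) must hold; in canonical form it is not (lim > w + 10).
Before c := 2*q: not (lim > w + 10)
Before c := x - 5: not (lim > w + 10)
Before lim := q + 9: not (q > w + 1)
Before c := lim + 1: not (q > w + 1)
The weakest precondition is not (q > w + 1).
Check whether (not (q > 4)) and w = 3 implies it.
Every state satisfying the precondition satisfies the weakest precondition: the implication holds.
Answer: valid


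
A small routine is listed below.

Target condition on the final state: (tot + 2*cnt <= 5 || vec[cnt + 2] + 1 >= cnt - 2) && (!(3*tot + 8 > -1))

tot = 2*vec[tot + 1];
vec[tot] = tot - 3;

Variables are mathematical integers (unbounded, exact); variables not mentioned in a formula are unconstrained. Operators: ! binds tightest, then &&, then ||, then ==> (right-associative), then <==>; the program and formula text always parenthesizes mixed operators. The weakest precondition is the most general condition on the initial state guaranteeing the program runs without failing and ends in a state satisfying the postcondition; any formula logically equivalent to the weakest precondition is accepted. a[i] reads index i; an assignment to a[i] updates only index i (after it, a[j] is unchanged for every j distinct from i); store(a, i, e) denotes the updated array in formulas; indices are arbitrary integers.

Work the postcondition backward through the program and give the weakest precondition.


Working backward. After the program, the postcondition (tot + 2*cnt <= 5 || vec[cnt + 2] + 1 >= cnt - 2) && (!(3*tot + 8 > -1)) must hold; in canonical form it is (2*cnt + tot <= 5 || vec[cnt + 2] >= cnt - 3) && (!(3*tot > -9)).
Before vec[tot] := tot - 3: (2*cnt + tot <= 5 || store(vec, tot, tot - 3)[cnt + 2] >= cnt - 3) && (!(3*tot > -9))
Before tot := 2*vec[tot + 1]: (2*vec[tot + 1] + 2*cnt <= 5 || store(vec, 2*vec[tot + 1], 2*vec[tot + 1] - 3)[cnt + 2] >= cnt - 3) && (!(6*vec[tot + 1] > -9))
Answer: WP = (2*vec[tot + 1] + 2*cnt <= 5 || store(vec, 2*vec[tot + 1], 2*vec[tot + 1] - 3)[cnt + 2] >= cnt - 3) && (!(6*vec[tot + 1] > -9))
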